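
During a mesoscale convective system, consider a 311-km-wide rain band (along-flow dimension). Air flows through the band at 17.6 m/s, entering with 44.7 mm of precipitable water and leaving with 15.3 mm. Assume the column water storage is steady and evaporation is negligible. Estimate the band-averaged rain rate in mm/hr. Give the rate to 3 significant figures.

R ≈ 5.99 mm/hr

Column moisture flux per unit crosswind length is F = V × PW.
Inflow: F_in = 17.6 × 44.7 = 786.72 mm·m/s
Outflow: F_out = 17.6 × 15.3 = 269.28 mm·m/s
Steady-state rate R = (F_in − F_out)/L = (786.72 − 269.28) / 311000 m = 1.664e-03 mm/s.
R = 1.664e-03 × 3600 = 5.99 mm/hr.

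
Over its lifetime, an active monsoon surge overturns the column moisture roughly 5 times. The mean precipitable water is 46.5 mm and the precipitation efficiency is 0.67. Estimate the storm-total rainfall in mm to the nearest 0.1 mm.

rainfall ≈ 155.8 mm

Each cycle deposits ε × PW = 0.67 × 46.5 = 31.155 mm.
Over 5 cycles: 5 × 31.155 = 155.8 mm.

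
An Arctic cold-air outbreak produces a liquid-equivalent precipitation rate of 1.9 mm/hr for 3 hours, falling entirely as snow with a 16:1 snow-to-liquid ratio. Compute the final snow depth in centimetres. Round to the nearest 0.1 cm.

Liquid-equivalent depth = 1.9 × 3 = 5.7 mm.
Snow depth = 5.7 mm × 16 = 91.2 mm = 9.1 cm.

snow depth ≈ 9.1 cm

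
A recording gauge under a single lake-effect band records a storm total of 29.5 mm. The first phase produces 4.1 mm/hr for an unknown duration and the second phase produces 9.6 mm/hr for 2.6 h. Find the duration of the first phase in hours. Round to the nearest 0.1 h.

duration ≈ 1.1 h

Known phases: 9.6 × 2.6 = 24.96 mm.
Remaining depth = 29.5 − 24.96 = 4.54 mm.
Duration = 4.54 / 4.1 = 1.1 h.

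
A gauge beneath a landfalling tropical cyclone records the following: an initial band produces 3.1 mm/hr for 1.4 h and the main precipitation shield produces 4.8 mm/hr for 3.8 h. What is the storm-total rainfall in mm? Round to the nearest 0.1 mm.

Total = Σ Rᵢ Δtᵢ = 3.1 × 1.4 + 4.8 × 3.8
      = 4.34 + 18.24 = 22.6 mm.

total ≈ 22.6 mm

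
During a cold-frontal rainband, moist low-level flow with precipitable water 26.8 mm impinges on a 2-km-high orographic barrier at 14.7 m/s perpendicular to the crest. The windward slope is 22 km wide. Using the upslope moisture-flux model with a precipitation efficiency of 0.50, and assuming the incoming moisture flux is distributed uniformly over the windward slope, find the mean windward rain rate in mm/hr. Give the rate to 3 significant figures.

R ≈ 32.2 mm/hr

Incoming column moisture flux per unit ridge length: F = V × PW = 14.7 × 26.8 = 393.96 mm·m/s.
Spread over the 22 km slope with efficiency ε = 0.50: R = ε·F/W = 0.50 × 393.96 / 22000 m = 8.954e-03 mm/s.
R = 8.954e-03 × 3600 = 32.2 mm/hr.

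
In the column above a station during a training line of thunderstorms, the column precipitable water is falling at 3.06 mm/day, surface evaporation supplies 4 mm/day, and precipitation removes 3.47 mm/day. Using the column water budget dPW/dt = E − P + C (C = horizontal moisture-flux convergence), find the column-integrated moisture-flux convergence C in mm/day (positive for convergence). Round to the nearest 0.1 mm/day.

dPW/dt = -3.06 mm/day.
C = dPW/dt − E + P = (-3.06) − 4 + 3.47 = -3.6 mm/day.

C ≈ -3.6 mm/day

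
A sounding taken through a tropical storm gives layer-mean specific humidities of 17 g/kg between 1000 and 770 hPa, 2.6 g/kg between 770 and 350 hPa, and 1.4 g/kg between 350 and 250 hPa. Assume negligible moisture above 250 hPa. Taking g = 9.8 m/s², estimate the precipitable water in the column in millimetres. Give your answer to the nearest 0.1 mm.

PW ≈ 52.5 mm

Precipitable water is the column-integrated vapour mass per unit area: PW = (1/g) Σ q̄ Δp, with q in kg/kg and Δp in Pa (1 kg/m² of water = 1 mm).
Layer 1000–770 hPa: Δp = 230 hPa = 23000 Pa, q̄ = 0.017 kg/kg → 0.017 × 23000 / 9.8 = 39.90 mm
Layer 770–350 hPa: Δp = 420 hPa = 42000 Pa, q̄ = 0.0026 kg/kg → 0.0026 × 42000 / 9.8 = 11.14 mm
Layer 350–250 hPa: Δp = 100 hPa = 10000 Pa, q̄ = 0.0014 kg/kg → 0.0014 × 10000 / 9.8 = 1.43 mm
PW = 39.90 + 11.14 + 1.43 = 52.47 ≈ 52.5 mm.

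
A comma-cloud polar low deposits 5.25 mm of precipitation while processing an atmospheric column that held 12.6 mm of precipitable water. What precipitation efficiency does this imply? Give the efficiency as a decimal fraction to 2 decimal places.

ε ≈ 0.42

ε = precipitation / PW = 5.25 / 12.6 = 0.42.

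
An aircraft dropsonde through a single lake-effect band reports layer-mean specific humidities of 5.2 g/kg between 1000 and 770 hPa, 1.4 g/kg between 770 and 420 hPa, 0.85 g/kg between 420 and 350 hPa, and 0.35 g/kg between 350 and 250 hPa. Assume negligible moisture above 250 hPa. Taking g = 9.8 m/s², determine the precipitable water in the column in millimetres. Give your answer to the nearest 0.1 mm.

Precipitable water is the column-integrated vapour mass per unit area: PW = (1/g) Σ q̄ Δp, with q in kg/kg and Δp in Pa (1 kg/m² of water = 1 mm).
Layer 1000–770 hPa: Δp = 230 hPa = 23000 Pa, q̄ = 0.0052 kg/kg → 0.0052 × 23000 / 9.8 = 12.20 mm
Layer 770–420 hPa: Δp = 350 hPa = 35000 Pa, q̄ = 0.0014 kg/kg → 0.0014 × 35000 / 9.8 = 5.00 mm
Layer 420–350 hPa: Δp = 70 hPa = 7000 Pa, q̄ = 0.00085 kg/kg → 0.00085 × 7000 / 9.8 = 0.61 mm
Layer 350–250 hPa: Δp = 100 hPa = 10000 Pa, q̄ = 0.00035 kg/kg → 0.00035 × 10000 / 9.8 = 0.36 mm
PW = 12.20 + 5.00 + 0.61 + 0.36 = 18.17 ≈ 18.2 mm.

PW ≈ 18.2 mm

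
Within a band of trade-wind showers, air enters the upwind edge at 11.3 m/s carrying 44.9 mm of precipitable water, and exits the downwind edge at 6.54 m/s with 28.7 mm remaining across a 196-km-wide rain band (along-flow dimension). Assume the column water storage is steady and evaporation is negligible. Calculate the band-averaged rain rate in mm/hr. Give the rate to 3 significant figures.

R ≈ 5.87 mm/hr

Column moisture flux per unit crosswind length is F = V × PW.
Inflow: F_in = 11.3 × 44.9 = 507.37 mm·m/s
Outflow: F_out = 6.54 × 28.7 = 187.698 mm·m/s
Steady-state rate R = (F_in − F_out)/L = (507.37 − 187.698) / 196000 m = 1.631e-03 mm/s.
R = 1.631e-03 × 3600 = 5.87 mm/hr.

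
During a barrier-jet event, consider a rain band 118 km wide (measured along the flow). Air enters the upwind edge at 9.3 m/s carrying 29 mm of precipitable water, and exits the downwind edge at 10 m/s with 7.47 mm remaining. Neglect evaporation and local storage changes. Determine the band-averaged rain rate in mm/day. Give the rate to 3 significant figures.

Column moisture flux per unit crosswind length is F = V × PW.
Inflow: F_in = 9.3 × 29 = 269.7 mm·m/s
Outflow: F_out = 10 × 7.47 = 74.7 mm·m/s
Steady-state rate R = (F_in − F_out)/L = (269.7 − 74.7) / 118000 m = 1.653e-03 mm/s.
R = 1.653e-03 × 3600 × 24 = 143 mm/day.

R ≈ 143 mm/day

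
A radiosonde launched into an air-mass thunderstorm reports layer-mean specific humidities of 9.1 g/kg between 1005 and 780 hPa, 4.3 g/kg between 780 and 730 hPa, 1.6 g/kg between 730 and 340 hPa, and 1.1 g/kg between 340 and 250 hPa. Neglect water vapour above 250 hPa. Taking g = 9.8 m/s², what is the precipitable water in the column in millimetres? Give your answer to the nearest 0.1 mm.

PW ≈ 30.5 mm

Precipitable water is the column-integrated vapour mass per unit area: PW = (1/g) Σ q̄ Δp, with q in kg/kg and Δp in Pa (1 kg/m² of water = 1 mm).
Layer 1005–780 hPa: Δp = 225 hPa = 22500 Pa, q̄ = 0.0091 kg/kg → 0.0091 × 22500 / 9.8 = 20.89 mm
Layer 780–730 hPa: Δp = 50 hPa = 5000 Pa, q̄ = 0.0043 kg/kg → 0.0043 × 5000 / 9.8 = 2.19 mm
Layer 730–340 hPa: Δp = 390 hPa = 39000 Pa, q̄ = 0.0016 kg/kg → 0.0016 × 39000 / 9.8 = 6.37 mm
Layer 340–250 hPa: Δp = 90 hPa = 9000 Pa, q̄ = 0.0011 kg/kg → 0.0011 × 9000 / 9.8 = 1.01 mm
PW = 20.89 + 2.19 + 6.37 + 1.01 = 30.46 ≈ 30.5 mm.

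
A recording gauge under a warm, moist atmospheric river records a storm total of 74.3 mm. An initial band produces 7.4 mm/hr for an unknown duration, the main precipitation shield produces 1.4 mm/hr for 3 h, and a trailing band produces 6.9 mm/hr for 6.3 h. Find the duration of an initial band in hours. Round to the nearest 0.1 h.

Known phases: 1.4 × 3 + 6.9 × 6.3 = 4.2 + 43.47 = 47.67 mm.
Remaining depth = 74.3 − 47.67 = 26.63 mm.
Duration = 26.63 / 7.4 = 3.6 h.

duration ≈ 3.6 h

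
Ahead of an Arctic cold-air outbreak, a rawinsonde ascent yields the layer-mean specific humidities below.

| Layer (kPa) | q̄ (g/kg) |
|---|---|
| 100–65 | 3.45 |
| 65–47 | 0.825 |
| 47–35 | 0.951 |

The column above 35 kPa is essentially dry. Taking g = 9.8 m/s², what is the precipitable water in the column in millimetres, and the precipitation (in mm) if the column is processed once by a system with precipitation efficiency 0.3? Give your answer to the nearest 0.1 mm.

PW ≈ 15.0 mm; precipitation ≈ 4.5 mm

Precipitable water is the column-integrated vapour mass per unit area: PW = (1/g) Σ q̄ Δp, with q in kg/kg and Δp in Pa (1 kg/m² of water = 1 mm).
Layer 100–65 kPa: Δp = 350 hPa = 35000 Pa, q̄ = 0.00345 kg/kg → 0.00345 × 35000 / 9.8 = 12.32 mm
Layer 65–47 kPa: Δp = 180 hPa = 18000 Pa, q̄ = 0.000825 kg/kg → 0.000825 × 18000 / 9.8 = 1.52 mm
Layer 47–35 kPa: Δp = 120 hPa = 12000 Pa, q̄ = 0.000951 kg/kg → 0.000951 × 12000 / 9.8 = 1.16 mm
PW = 12.32 + 1.52 + 1.16 = 15.00 ≈ 15.0 mm.
Precipitation = ε × PW = 0.3 × 15.0 = 4.5 mm.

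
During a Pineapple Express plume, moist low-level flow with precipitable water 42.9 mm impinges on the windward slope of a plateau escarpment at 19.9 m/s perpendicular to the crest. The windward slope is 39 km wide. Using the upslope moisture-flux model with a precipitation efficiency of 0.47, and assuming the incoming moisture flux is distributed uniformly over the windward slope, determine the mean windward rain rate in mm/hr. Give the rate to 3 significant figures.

R ≈ 37.0 mm/hr

Incoming column moisture flux per unit ridge length: F = V × PW = 19.9 × 42.9 = 853.71 mm·m/s.
Spread over the 39 km slope with efficiency ε = 0.47: R = ε·F/W = 0.47 × 853.71 / 39000 m = 1.029e-02 mm/s.
R = 1.029e-02 × 3600 = 37.0 mm/hr.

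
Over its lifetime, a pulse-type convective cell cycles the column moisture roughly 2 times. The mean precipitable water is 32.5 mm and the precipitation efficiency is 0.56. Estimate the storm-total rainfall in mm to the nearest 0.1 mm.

rainfall ≈ 36.4 mm

Each cycle deposits ε × PW = 0.56 × 32.5 = 18.2 mm.
Over 2 cycles: 2 × 18.2 = 36.4 mm.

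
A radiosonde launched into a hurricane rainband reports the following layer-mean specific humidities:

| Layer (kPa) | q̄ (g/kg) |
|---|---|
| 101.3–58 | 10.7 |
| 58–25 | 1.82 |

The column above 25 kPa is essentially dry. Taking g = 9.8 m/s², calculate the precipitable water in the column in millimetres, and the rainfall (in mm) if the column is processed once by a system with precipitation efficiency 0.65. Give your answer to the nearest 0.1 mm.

Precipitable water is the column-integrated vapour mass per unit area: PW = (1/g) Σ q̄ Δp, with q in kg/kg and Δp in Pa (1 kg/m² of water = 1 mm).
Layer 101.3–58 kPa: Δp = 433 hPa = 43300 Pa, q̄ = 0.0107 kg/kg → 0.0107 × 43300 / 9.8 = 47.28 mm
Layer 58–25 kPa: Δp = 330 hPa = 33000 Pa, q̄ = 0.00182 kg/kg → 0.00182 × 33000 / 9.8 = 6.13 mm
PW = 47.28 + 6.13 = 53.41 ≈ 53.4 mm.
Rainfall = ε × PW = 0.65 × 53.4 = 34.7 mm.

PW ≈ 53.4 mm; rainfall ≈ 34.7 mm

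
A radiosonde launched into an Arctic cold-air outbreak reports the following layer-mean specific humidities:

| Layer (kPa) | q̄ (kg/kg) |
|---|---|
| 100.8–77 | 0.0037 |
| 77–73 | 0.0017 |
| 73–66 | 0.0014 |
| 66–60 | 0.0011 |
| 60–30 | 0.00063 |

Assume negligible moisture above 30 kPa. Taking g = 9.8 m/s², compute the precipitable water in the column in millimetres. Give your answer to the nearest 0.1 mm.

Precipitable water is the column-integrated vapour mass per unit area: PW = (1/g) Σ q̄ Δp, with q in kg/kg and Δp in Pa (1 kg/m² of water = 1 mm).
Layer 100.8–77 kPa: Δp = 238 hPa = 23800 Pa, q̄ = 0.0037 kg/kg → 0.0037 × 23800 / 9.8 = 8.99 mm
Layer 77–73 kPa: Δp = 40 hPa = 4000 Pa, q̄ = 0.0017 kg/kg → 0.0017 × 4000 / 9.8 = 0.69 mm
Layer 73–66 kPa: Δp = 70 hPa = 7000 Pa, q̄ = 0.0014 kg/kg → 0.0014 × 7000 / 9.8 = 1.00 mm
Layer 66–60 kPa: Δp = 60 hPa = 6000 Pa, q̄ = 0.0011 kg/kg → 0.0011 × 6000 / 9.8 = 0.67 mm
Layer 60–30 kPa: Δp = 300 hPa = 30000 Pa, q̄ = 0.00063 kg/kg → 0.00063 × 30000 / 9.8 = 1.93 mm
PW = 8.99 + 0.69 + 1.00 + 0.67 + 1.93 = 13.28 ≈ 13.3 mm.

PW ≈ 13.3 mm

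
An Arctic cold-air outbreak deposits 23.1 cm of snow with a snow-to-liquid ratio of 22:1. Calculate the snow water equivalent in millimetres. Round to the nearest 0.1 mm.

SWE ≈ 10.5 mm

SWE = snow depth / ratio = 23.1 cm / 22 = 1.050 cm = 10.5 mm.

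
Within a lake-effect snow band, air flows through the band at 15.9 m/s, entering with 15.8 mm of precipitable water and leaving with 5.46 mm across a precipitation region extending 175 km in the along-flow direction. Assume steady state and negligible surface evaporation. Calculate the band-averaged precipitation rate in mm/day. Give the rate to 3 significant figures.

R ≈ 81.2 mm/day

Column moisture flux per unit crosswind length is F = V × PW.
Inflow: F_in = 15.9 × 15.8 = 251.22 mm·m/s
Outflow: F_out = 15.9 × 5.46 = 86.814 mm·m/s
Steady-state rate R = (F_in − F_out)/L = (251.22 − 86.814) / 175000 m = 9.395e-04 mm/s.
R = 9.395e-04 × 3600 × 24 = 81.2 mm/day.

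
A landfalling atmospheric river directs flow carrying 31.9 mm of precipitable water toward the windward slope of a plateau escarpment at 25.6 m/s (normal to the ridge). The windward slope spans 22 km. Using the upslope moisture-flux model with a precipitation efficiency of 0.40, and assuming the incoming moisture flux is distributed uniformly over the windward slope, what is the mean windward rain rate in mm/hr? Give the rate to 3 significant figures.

R ≈ 53.5 mm/hr

Incoming column moisture flux per unit ridge length: F = V × PW = 25.6 × 31.9 = 816.64 mm·m/s.
Spread over the 22 km slope with efficiency ε = 0.40: R = ε·F/W = 0.40 × 816.64 / 22000 m = 1.485e-02 mm/s.
R = 1.485e-02 × 3600 = 53.5 mm/hr.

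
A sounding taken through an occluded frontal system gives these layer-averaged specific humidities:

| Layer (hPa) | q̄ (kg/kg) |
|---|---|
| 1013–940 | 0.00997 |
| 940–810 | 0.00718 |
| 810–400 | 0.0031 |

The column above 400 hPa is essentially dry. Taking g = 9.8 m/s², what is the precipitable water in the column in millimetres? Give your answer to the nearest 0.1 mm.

Precipitable water is the column-integrated vapour mass per unit area: PW = (1/g) Σ q̄ Δp, with q in kg/kg and Δp in Pa (1 kg/m² of water = 1 mm).
Layer 1013–940 hPa: Δp = 73 hPa = 7300 Pa, q̄ = 0.00997 kg/kg → 0.00997 × 7300 / 9.8 = 7.43 mm
Layer 940–810 hPa: Δp = 130 hPa = 13000 Pa, q̄ = 0.00718 kg/kg → 0.00718 × 13000 / 9.8 = 9.52 mm
Layer 810–400 hPa: Δp = 410 hPa = 41000 Pa, q̄ = 0.0031 kg/kg → 0.0031 × 41000 / 9.8 = 12.97 mm
PW = 7.43 + 9.52 + 12.97 = 29.92 ≈ 29.9 mm.

PW ≈ 29.9 mm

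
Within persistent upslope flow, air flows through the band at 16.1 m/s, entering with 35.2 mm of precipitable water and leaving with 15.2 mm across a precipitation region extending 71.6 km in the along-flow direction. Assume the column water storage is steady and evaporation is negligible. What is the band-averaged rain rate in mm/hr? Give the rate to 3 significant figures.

Column moisture flux per unit crosswind length is F = V × PW.
Inflow: F_in = 16.1 × 35.2 = 566.72 mm·m/s
Outflow: F_out = 16.1 × 15.2 = 244.72 mm·m/s
Steady-state rate R = (F_in − F_out)/L = (566.72 − 244.72) / 71600 m = 4.497e-03 mm/s.
R = 4.497e-03 × 3600 = 16.2 mm/hr.

R ≈ 16.2 mm/hr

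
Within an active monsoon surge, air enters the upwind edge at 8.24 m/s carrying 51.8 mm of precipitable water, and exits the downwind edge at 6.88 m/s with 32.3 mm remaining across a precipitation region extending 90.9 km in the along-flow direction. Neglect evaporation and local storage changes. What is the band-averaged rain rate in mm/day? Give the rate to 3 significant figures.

R ≈ 194 mm/day

Column moisture flux per unit crosswind length is F = V × PW.
Inflow: F_in = 8.24 × 51.8 = 426.832 mm·m/s
Outflow: F_out = 6.88 × 32.3 = 222.224 mm·m/s
Steady-state rate R = (F_in − F_out)/L = (426.832 − 222.224) / 90900 m = 2.251e-03 mm/s.
R = 2.251e-03 × 3600 × 24 = 194 mm/day.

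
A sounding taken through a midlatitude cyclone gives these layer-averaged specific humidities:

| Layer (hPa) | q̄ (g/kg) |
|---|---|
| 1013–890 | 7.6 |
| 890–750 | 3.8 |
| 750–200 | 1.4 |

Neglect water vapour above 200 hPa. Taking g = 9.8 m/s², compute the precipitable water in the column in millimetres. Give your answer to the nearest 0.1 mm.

Precipitable water is the column-integrated vapour mass per unit area: PW = (1/g) Σ q̄ Δp, with q in kg/kg and Δp in Pa (1 kg/m² of water = 1 mm).
Layer 1013–890 hPa: Δp = 123 hPa = 12300 Pa, q̄ = 0.0076 kg/kg → 0.0076 × 12300 / 9.8 = 9.54 mm
Layer 890–750 hPa: Δp = 140 hPa = 14000 Pa, q̄ = 0.0038 kg/kg → 0.0038 × 14000 / 9.8 = 5.43 mm
Layer 750–200 hPa: Δp = 550 hPa = 55000 Pa, q̄ = 0.0014 kg/kg → 0.0014 × 55000 / 9.8 = 7.86 mm
PW = 9.54 + 5.43 + 7.86 = 22.83 ≈ 22.8 mm.

PW ≈ 22.8 mm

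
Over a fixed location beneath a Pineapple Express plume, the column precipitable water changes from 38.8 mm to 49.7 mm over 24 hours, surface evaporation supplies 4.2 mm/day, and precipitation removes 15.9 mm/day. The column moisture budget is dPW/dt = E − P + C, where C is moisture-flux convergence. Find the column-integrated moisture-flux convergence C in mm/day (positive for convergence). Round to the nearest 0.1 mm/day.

C ≈ 22.6 mm/day

dPW/dt = (49.7 − 38.8) mm / (24/24 day) = +10.900 mm/day.
C = dPW/dt − E + P = (+10.900) − 4.2 + 15.9 = 22.6 mm/day.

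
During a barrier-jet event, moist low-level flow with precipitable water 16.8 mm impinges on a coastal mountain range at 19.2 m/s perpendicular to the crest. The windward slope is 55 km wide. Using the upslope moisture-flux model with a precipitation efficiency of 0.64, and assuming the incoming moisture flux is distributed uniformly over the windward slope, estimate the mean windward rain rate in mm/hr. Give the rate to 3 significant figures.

R ≈ 13.5 mm/hr

Incoming column moisture flux per unit ridge length: F = V × PW = 19.2 × 16.8 = 322.56 mm·m/s.
Spread over the 55 km slope with efficiency ε = 0.64: R = ε·F/W = 0.64 × 322.56 / 55000 m = 3.753e-03 mm/s.
R = 3.753e-03 × 3600 = 13.5 mm/hr.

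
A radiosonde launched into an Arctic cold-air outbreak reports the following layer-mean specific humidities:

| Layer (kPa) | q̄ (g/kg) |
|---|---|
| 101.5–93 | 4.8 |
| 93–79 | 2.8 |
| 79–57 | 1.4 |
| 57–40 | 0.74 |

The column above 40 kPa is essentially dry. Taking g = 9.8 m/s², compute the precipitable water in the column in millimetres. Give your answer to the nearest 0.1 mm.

PW ≈ 12.6 mm

Precipitable water is the column-integrated vapour mass per unit area: PW = (1/g) Σ q̄ Δp, with q in kg/kg and Δp in Pa (1 kg/m² of water = 1 mm).
Layer 101.5–93 kPa: Δp = 85 hPa = 8500 Pa, q̄ = 0.0048 kg/kg → 0.0048 × 8500 / 9.8 = 4.16 mm
Layer 93–79 kPa: Δp = 140 hPa = 14000 Pa, q̄ = 0.0028 kg/kg → 0.0028 × 14000 / 9.8 = 4.00 mm
Layer 79–57 kPa: Δp = 220 hPa = 22000 Pa, q̄ = 0.0014 kg/kg → 0.0014 × 22000 / 9.8 = 3.14 mm
Layer 57–40 kPa: Δp = 170 hPa = 17000 Pa, q̄ = 0.00074 kg/kg → 0.00074 × 17000 / 9.8 = 1.28 mm
PW = 4.16 + 4.00 + 3.14 + 1.28 = 12.58 ≈ 12.6 mm.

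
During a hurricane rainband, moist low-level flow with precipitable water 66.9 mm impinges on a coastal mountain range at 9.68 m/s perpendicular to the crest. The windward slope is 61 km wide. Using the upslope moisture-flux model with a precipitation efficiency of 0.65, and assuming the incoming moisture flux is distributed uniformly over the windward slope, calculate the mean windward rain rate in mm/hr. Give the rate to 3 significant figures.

Incoming column moisture flux per unit ridge length: F = V × PW = 9.68 × 66.9 = 647.592 mm·m/s.
Spread over the 61 km slope with efficiency ε = 0.65: R = ε·F/W = 0.65 × 647.592 / 61000 m = 6.901e-03 mm/s.
R = 6.901e-03 × 3600 = 24.8 mm/hr.

R ≈ 24.8 mm/hr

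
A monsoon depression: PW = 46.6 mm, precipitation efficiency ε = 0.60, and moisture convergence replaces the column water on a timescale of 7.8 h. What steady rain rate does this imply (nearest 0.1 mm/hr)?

Each overturning extracts ε × PW = 0.60 × 46.6 = 27.96 mm.
Rate = ε·PW / τ = 27.96 / 7.8 h = 3.6 mm/hr.

R ≈ 3.6 mm/hr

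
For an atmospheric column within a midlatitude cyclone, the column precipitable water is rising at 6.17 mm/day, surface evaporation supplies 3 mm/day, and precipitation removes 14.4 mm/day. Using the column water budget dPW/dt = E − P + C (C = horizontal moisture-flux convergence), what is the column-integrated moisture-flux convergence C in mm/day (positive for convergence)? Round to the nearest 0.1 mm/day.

dPW/dt = +6.17 mm/day.
C = dPW/dt − E + P = (+6.17) − 3 + 14.4 = 17.6 mm/day.

C ≈ 17.6 mm/day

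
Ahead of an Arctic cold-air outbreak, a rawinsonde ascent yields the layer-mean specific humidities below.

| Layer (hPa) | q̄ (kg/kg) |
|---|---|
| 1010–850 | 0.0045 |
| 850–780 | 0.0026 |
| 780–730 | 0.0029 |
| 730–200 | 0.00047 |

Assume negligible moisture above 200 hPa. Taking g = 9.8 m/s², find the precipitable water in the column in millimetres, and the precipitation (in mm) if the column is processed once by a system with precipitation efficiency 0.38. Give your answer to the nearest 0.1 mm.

PW ≈ 13.2 mm; precipitation ≈ 5.0 mm

Precipitable water is the column-integrated vapour mass per unit area: PW = (1/g) Σ q̄ Δp, with q in kg/kg and Δp in Pa (1 kg/m² of water = 1 mm).
Layer 1010–850 hPa: Δp = 160 hPa = 16000 Pa, q̄ = 0.0045 kg/kg → 0.0045 × 16000 / 9.8 = 7.35 mm
Layer 850–780 hPa: Δp = 70 hPa = 7000 Pa, q̄ = 0.0026 kg/kg → 0.0026 × 7000 / 9.8 = 1.86 mm
Layer 780–730 hPa: Δp = 50 hPa = 5000 Pa, q̄ = 0.0029 kg/kg → 0.0029 × 5000 / 9.8 = 1.48 mm
Layer 730–200 hPa: Δp = 530 hPa = 53000 Pa, q̄ = 0.00047 kg/kg → 0.00047 × 53000 / 9.8 = 2.54 mm
PW = 7.35 + 1.86 + 1.48 + 2.54 = 13.23 ≈ 13.2 mm.
Precipitation = ε × PW = 0.38 × 13.2 = 5.0 mm.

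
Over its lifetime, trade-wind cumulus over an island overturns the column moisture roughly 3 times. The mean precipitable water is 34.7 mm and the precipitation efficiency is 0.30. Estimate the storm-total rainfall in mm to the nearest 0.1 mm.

Each cycle deposits ε × PW = 0.30 × 34.7 = 10.41 mm.
Over 3 cycles: 3 × 10.41 = 31.2 mm.

rainfall ≈ 31.2 mm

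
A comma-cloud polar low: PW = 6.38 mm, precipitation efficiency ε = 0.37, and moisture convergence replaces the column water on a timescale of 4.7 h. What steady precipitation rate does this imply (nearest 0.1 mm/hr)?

R ≈ 0.5 mm/hr

Each overturning extracts ε × PW = 0.37 × 6.38 = 2.3606 mm.
Rate = ε·PW / τ = 2.3606 / 4.7 h = 0.5 mm/hr.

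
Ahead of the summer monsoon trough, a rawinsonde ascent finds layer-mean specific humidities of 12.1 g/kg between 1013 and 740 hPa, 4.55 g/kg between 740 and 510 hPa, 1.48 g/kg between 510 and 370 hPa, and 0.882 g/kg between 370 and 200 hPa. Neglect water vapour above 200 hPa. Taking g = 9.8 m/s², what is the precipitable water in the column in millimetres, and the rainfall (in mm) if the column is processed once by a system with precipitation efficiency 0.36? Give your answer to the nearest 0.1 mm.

PW ≈ 48.0 mm; rainfall ≈ 17.3 mm

Precipitable water is the column-integrated vapour mass per unit area: PW = (1/g) Σ q̄ Δp, with q in kg/kg and Δp in Pa (1 kg/m² of water = 1 mm).
Layer 1013–740 hPa: Δp = 273 hPa = 27300 Pa, q̄ = 0.0121 kg/kg → 0.0121 × 27300 / 9.8 = 33.71 mm
Layer 740–510 hPa: Δp = 230 hPa = 23000 Pa, q̄ = 0.00455 kg/kg → 0.00455 × 23000 / 9.8 = 10.68 mm
Layer 510–370 hPa: Δp = 140 hPa = 14000 Pa, q̄ = 0.00148 kg/kg → 0.00148 × 14000 / 9.8 = 2.11 mm
Layer 370–200 hPa: Δp = 170 hPa = 17000 Pa, q̄ = 0.000882 kg/kg → 0.000882 × 17000 / 9.8 = 1.53 mm
PW = 33.71 + 10.68 + 2.11 + 1.53 = 48.03 ≈ 48.0 mm.
Rainfall = ε × PW = 0.36 × 48.0 = 17.3 mm.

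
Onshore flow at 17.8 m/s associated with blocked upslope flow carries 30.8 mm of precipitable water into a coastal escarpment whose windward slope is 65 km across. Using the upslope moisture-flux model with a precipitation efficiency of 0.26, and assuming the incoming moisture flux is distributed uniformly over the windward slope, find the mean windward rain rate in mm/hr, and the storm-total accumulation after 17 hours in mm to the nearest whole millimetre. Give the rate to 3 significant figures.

Incoming column moisture flux per unit ridge length: F = V × PW = 17.8 × 30.8 = 548.24 mm·m/s.
Spread over the 65 km slope with efficiency ε = 0.26: R = ε·F/W = 0.26 × 548.24 / 65000 m = 2.193e-03 mm/s.
R = 2.193e-03 × 3600 = 7.89 mm/hr.
Over 17 h: total = 7.89 × 17 = 134.13 ≈ 134 mm.

R ≈ 7.89 mm/hr; total ≈ 134 mm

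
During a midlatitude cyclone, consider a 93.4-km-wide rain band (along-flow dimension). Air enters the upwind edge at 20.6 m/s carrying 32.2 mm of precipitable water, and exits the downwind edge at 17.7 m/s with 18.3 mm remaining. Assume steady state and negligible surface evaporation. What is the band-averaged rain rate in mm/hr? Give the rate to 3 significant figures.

R ≈ 13.1 mm/hr

Column moisture flux per unit crosswind length is F = V × PW.
Inflow: F_in = 20.6 × 32.2 = 663.32 mm·m/s
Outflow: F_out = 17.7 × 18.3 = 323.91 mm·m/s
Steady-state rate R = (F_in − F_out)/L = (663.32 − 323.91) / 93400 m = 3.634e-03 mm/s.
R = 3.634e-03 × 3600 = 13.1 mm/hr.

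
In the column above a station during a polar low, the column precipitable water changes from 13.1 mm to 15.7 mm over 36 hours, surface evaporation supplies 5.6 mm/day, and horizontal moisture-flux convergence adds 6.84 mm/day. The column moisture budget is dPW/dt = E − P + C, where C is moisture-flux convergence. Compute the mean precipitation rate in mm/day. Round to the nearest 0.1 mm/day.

dPW/dt = (15.7 − 13.1) mm / (36/24 day) = +1.733 mm/day.
P = E + C − dPW/dt = 5.6 + (6.84) − (+1.733) = 10.7 mm/day.

P ≈ 10.7 mm/day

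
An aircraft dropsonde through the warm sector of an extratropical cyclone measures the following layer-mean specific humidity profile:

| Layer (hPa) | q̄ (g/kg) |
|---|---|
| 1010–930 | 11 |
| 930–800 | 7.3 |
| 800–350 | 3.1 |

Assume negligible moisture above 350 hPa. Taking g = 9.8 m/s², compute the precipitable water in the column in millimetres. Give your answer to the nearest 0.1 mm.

Precipitable water is the column-integrated vapour mass per unit area: PW = (1/g) Σ q̄ Δp, with q in kg/kg and Δp in Pa (1 kg/m² of water = 1 mm).
Layer 1010–930 hPa: Δp = 80 hPa = 8000 Pa, q̄ = 0.011 kg/kg → 0.011 × 8000 / 9.8 = 8.98 mm
Layer 930–800 hPa: Δp = 130 hPa = 13000 Pa, q̄ = 0.0073 kg/kg → 0.0073 × 13000 / 9.8 = 9.68 mm
Layer 800–350 hPa: Δp = 450 hPa = 45000 Pa, q̄ = 0.0031 kg/kg → 0.0031 × 45000 / 9.8 = 14.23 mm
PW = 8.98 + 9.68 + 14.23 = 32.89 ≈ 32.9 mm.

PW ≈ 32.9 mm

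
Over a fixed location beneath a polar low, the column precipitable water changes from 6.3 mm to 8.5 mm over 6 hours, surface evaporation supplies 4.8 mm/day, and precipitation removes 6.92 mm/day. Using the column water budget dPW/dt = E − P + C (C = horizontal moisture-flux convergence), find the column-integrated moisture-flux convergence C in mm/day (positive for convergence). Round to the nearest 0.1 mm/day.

dPW/dt = (8.5 − 6.3) mm / (6/24 day) = +8.800 mm/day.
C = dPW/dt − E + P = (+8.800) − 4.8 + 6.92 = 10.9 mm/day.

C ≈ 10.9 mm/day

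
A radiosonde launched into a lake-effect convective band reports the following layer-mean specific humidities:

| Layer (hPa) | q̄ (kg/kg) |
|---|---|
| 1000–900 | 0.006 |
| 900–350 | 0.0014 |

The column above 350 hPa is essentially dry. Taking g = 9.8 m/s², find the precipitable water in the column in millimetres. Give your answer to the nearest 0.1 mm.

PW ≈ 14.0 mm

Precipitable water is the column-integrated vapour mass per unit area: PW = (1/g) Σ q̄ Δp, with q in kg/kg and Δp in Pa (1 kg/m² of water = 1 mm).
Layer 1000–900 hPa: Δp = 100 hPa = 10000 Pa, q̄ = 0.006 kg/kg → 0.006 × 10000 / 9.8 = 6.12 mm
Layer 900–350 hPa: Δp = 550 hPa = 55000 Pa, q̄ = 0.0014 kg/kg → 0.0014 × 55000 / 9.8 = 7.86 mm
PW = 6.12 + 7.86 = 13.98 ≈ 14.0 mm.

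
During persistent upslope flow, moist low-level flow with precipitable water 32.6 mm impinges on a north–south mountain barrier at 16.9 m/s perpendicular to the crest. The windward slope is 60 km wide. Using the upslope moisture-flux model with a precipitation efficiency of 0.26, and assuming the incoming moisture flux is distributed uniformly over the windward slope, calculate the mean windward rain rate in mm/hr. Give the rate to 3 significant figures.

Incoming column moisture flux per unit ridge length: F = V × PW = 16.9 × 32.6 = 550.94 mm·m/s.
Spread over the 60 km slope with efficiency ε = 0.26: R = ε·F/W = 0.26 × 550.94 / 60000 m = 2.387e-03 mm/s.
R = 2.387e-03 × 3600 = 8.59 mm/hr.

R ≈ 8.59 mm/hr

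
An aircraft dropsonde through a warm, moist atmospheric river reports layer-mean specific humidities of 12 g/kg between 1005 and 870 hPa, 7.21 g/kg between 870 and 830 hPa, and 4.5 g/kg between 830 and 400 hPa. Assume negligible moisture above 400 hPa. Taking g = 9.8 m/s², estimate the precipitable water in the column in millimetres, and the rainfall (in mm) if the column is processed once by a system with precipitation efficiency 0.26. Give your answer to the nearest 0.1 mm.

PW ≈ 39.2 mm; rainfall ≈ 10.2 mm

Precipitable water is the column-integrated vapour mass per unit area: PW = (1/g) Σ q̄ Δp, with q in kg/kg and Δp in Pa (1 kg/m² of water = 1 mm).
Layer 1005–870 hPa: Δp = 135 hPa = 13500 Pa, q̄ = 0.012 kg/kg → 0.012 × 13500 / 9.8 = 16.53 mm
Layer 870–830 hPa: Δp = 40 hPa = 4000 Pa, q̄ = 0.00721 kg/kg → 0.00721 × 4000 / 9.8 = 2.94 mm
Layer 830–400 hPa: Δp = 430 hPa = 43000 Pa, q̄ = 0.0045 kg/kg → 0.0045 × 43000 / 9.8 = 19.74 mm
PW = 16.53 + 2.94 + 19.74 = 39.21 ≈ 39.2 mm.
Rainfall = ε × PW = 0.26 × 39.2 = 10.2 mm.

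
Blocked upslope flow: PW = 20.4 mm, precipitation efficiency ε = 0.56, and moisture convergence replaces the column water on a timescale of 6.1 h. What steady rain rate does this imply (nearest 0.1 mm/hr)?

Each overturning extracts ε × PW = 0.56 × 20.4 = 11.424 mm.
Rate = ε·PW / τ = 11.424 / 6.1 h = 1.9 mm/hr.

R ≈ 1.9 mm/hr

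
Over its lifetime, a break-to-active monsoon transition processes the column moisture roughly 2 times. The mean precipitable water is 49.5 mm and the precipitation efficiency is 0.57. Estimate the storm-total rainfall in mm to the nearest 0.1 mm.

rainfall ≈ 56.4 mm

Each cycle deposits ε × PW = 0.57 × 49.5 = 28.215 mm.
Over 2 cycles: 2 × 28.215 = 56.4 mm.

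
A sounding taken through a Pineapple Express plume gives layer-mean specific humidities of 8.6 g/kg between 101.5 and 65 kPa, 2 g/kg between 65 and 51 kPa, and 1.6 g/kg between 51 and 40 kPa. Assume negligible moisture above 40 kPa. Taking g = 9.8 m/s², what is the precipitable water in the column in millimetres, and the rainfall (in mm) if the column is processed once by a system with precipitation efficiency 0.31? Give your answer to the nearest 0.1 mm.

PW ≈ 36.7 mm; rainfall ≈ 11.4 mm

Precipitable water is the column-integrated vapour mass per unit area: PW = (1/g) Σ q̄ Δp, with q in kg/kg and Δp in Pa (1 kg/m² of water = 1 mm).
Layer 101.5–65 kPa: Δp = 365 hPa = 36500 Pa, q̄ = 0.0086 kg/kg → 0.0086 × 36500 / 9.8 = 32.03 mm
Layer 65–51 kPa: Δp = 140 hPa = 14000 Pa, q̄ = 0.002 kg/kg → 0.002 × 14000 / 9.8 = 2.86 mm
Layer 51–40 kPa: Δp = 110 hPa = 11000 Pa, q̄ = 0.0016 kg/kg → 0.0016 × 11000 / 9.8 = 1.80 mm
PW = 32.03 + 2.86 + 1.80 = 36.69 ≈ 36.7 mm.
Rainfall = ε × PW = 0.31 × 36.7 = 11.4 mm.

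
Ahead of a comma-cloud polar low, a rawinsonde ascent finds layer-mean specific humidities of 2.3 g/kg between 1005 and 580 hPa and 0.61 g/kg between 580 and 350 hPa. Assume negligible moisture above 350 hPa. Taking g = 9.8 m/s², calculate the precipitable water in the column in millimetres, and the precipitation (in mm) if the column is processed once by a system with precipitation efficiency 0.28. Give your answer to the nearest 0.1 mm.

PW ≈ 11.4 mm; precipitation ≈ 3.2 mm

Precipitable water is the column-integrated vapour mass per unit area: PW = (1/g) Σ q̄ Δp, with q in kg/kg and Δp in Pa (1 kg/m² of water = 1 mm).
Layer 1005–580 hPa: Δp = 425 hPa = 42500 Pa, q̄ = 0.0023 kg/kg → 0.0023 × 42500 / 9.8 = 9.97 mm
Layer 580–350 hPa: Δp = 230 hPa = 23000 Pa, q̄ = 0.00061 kg/kg → 0.00061 × 23000 / 9.8 = 1.43 mm
PW = 9.97 + 1.43 = 11.40 ≈ 11.4 mm.
Precipitation = ε × PW = 0.28 × 11.4 = 3.2 mm.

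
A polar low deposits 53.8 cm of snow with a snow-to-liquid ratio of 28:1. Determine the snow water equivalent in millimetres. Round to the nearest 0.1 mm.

SWE = snow depth / ratio = 53.8 cm / 28 = 1.921 cm = 19.2 mm.

SWE ≈ 19.2 mm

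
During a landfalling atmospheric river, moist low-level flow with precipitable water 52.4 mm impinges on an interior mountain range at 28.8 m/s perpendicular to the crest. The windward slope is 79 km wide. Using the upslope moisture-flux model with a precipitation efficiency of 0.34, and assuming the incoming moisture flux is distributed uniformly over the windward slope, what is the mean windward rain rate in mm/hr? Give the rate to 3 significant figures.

R ≈ 23.4 mm/hr

Incoming column moisture flux per unit ridge length: F = V × PW = 28.8 × 52.4 = 1509.12 mm·m/s.
Spread over the 79 km slope with efficiency ε = 0.34: R = ε·F/W = 0.34 × 1509.12 / 79000 m = 6.495e-03 mm/s.
R = 6.495e-03 × 3600 = 23.4 mm/hr.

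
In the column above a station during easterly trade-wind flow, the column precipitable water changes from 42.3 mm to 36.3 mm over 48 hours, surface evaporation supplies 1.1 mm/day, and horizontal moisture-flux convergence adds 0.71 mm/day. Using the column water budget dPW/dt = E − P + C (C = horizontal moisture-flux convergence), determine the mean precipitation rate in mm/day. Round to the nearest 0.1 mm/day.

dPW/dt = (36.3 − 42.3) mm / (48/24 day) = -3.000 mm/day.
P = E + C − dPW/dt = 1.1 + (0.71) − (-3.000) = 4.8 mm/day.

P ≈ 4.8 mm/day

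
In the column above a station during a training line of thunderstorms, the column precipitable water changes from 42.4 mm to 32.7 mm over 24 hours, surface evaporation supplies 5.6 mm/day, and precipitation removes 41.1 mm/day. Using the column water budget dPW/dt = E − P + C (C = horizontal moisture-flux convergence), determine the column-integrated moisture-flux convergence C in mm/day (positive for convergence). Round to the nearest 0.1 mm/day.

dPW/dt = (32.7 − 42.4) mm / (24/24 day) = -9.700 mm/day.
C = dPW/dt − E + P = (-9.700) − 5.6 + 41.1 = 25.8 mm/day.

C ≈ 25.8 mm/day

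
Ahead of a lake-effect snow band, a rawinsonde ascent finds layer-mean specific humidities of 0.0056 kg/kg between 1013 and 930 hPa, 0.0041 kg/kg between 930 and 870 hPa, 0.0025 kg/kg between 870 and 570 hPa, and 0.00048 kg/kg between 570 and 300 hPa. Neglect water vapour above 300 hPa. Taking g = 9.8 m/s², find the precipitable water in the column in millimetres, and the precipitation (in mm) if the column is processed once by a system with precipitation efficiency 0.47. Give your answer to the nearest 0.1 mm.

Precipitable water is the column-integrated vapour mass per unit area: PW = (1/g) Σ q̄ Δp, with q in kg/kg and Δp in Pa (1 kg/m² of water = 1 mm).
Layer 1013–930 hPa: Δp = 83 hPa = 8300 Pa, q̄ = 0.0056 kg/kg → 0.0056 × 8300 / 9.8 = 4.74 mm
Layer 930–870 hPa: Δp = 60 hPa = 6000 Pa, q̄ = 0.0041 kg/kg → 0.0041 × 6000 / 9.8 = 2.51 mm
Layer 870–570 hPa: Δp = 300 hPa = 30000 Pa, q̄ = 0.0025 kg/kg → 0.0025 × 30000 / 9.8 = 7.65 mm
Layer 570–300 hPa: Δp = 270 hPa = 27000 Pa, q̄ = 0.00048 kg/kg → 0.00048 × 27000 / 9.8 = 1.32 mm
PW = 4.74 + 2.51 + 7.65 + 1.32 = 16.22 ≈ 16.2 mm.
Precipitation = ε × PW = 0.47 × 16.2 = 7.6 mm.

PW ≈ 16.2 mm; precipitation ≈ 7.6 mm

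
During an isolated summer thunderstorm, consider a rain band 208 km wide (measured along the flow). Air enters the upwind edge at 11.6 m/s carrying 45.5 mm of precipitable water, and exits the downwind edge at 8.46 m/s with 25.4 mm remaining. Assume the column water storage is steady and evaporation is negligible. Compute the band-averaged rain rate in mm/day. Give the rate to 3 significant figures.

R ≈ 130 mm/day

Column moisture flux per unit crosswind length is F = V × PW.
Inflow: F_in = 11.6 × 45.5 = 527.8 mm·m/s
Outflow: F_out = 8.46 × 25.4 = 214.884 mm·m/s
Steady-state rate R = (F_in − F_out)/L = (527.8 − 214.884) / 208000 m = 1.504e-03 mm/s.
R = 1.504e-03 × 3600 × 24 = 130 mm/day.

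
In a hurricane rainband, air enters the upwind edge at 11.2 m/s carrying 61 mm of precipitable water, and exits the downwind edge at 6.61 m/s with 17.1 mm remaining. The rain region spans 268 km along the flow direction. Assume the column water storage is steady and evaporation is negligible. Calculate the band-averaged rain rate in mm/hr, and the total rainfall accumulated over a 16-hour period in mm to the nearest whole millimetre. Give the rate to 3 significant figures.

R ≈ 7.66 mm/hr; total ≈ 123 mm

Column moisture flux per unit crosswind length is F = V × PW.
Inflow: F_in = 11.2 × 61 = 683.2 mm·m/s
Outflow: F_out = 6.61 × 17.1 = 113.031 mm·m/s
Steady-state rate R = (F_in − F_out)/L = (683.2 − 113.031) / 268000 m = 2.127e-03 mm/s.
R = 2.127e-03 × 3600 = 7.66 mm/hr.
Over 16 h: total = 7.66 × 16 = 122.56 ≈ 123 mm.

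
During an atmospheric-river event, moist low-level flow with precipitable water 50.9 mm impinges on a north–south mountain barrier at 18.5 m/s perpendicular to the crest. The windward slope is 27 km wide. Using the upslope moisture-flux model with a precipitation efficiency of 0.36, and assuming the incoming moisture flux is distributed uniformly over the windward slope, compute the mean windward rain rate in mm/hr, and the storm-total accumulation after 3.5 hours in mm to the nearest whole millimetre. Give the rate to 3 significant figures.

R ≈ 45.2 mm/hr; total ≈ 158 mm

Incoming column moisture flux per unit ridge length: F = V × PW = 18.5 × 50.9 = 941.65 mm·m/s.
Spread over the 27 km slope with efficiency ε = 0.36: R = ε·F/W = 0.36 × 941.65 / 27000 m = 1.256e-02 mm/s.
R = 1.256e-02 × 3600 = 45.2 mm/hr.
Over 3.5 h: total = 45.2 × 3.5 = 158.2 ≈ 158 mm.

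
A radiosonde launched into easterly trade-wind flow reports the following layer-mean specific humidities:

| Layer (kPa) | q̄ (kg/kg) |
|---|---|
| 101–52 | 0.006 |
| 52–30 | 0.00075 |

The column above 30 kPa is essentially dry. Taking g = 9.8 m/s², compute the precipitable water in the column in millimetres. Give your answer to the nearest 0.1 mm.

PW ≈ 31.7 mm

Precipitable water is the column-integrated vapour mass per unit area: PW = (1/g) Σ q̄ Δp, with q in kg/kg and Δp in Pa (1 kg/m² of water = 1 mm).
Layer 101–52 kPa: Δp = 490 hPa = 49000 Pa, q̄ = 0.006 kg/kg → 0.006 × 49000 / 9.8 = 30.00 mm
Layer 52–30 kPa: Δp = 220 hPa = 22000 Pa, q̄ = 0.00075 kg/kg → 0.00075 × 22000 / 9.8 = 1.68 mm
PW = 30.00 + 1.68 = 31.68 ≈ 31.7 mm.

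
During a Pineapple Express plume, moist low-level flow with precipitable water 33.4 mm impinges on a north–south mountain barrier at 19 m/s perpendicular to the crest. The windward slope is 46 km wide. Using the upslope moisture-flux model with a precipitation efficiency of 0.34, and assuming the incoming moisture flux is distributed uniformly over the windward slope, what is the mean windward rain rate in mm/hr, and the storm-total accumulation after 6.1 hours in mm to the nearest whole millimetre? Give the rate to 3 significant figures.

R ≈ 16.9 mm/hr; total ≈ 103 mm

Incoming column moisture flux per unit ridge length: F = V × PW = 19 × 33.4 = 634.6 mm·m/s.
Spread over the 46 km slope with efficiency ε = 0.34: R = ε·F/W = 0.34 × 634.6 / 46000 m = 4.691e-03 mm/s.
R = 4.691e-03 × 3600 = 16.9 mm/hr.
Over 6.1 h: total = 16.9 × 6.1 = 103.09 ≈ 103 mm.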